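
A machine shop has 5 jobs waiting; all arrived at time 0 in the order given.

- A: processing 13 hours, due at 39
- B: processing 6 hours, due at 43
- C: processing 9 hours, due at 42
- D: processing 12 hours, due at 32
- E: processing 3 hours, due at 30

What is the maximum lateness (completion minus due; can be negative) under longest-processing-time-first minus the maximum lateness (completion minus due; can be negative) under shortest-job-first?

LPT (decreasing processing time): A D C B E.
A: 0→13, due 39, lateness -26
D: 13→25, due 32, lateness -7
C: 25→34, due 42, lateness -8
B: 34→40, due 43, lateness -3
E: 40→43, due 30, lateness 13
Maximum = 13.
SPT (increasing processing time): E B C D A.
E: 0→3, due 30, lateness -27
B: 3→9, due 43, lateness -34
C: 9→18, due 42, lateness -24
D: 18→30, due 32, lateness -2
A: 30→43, due 39, lateness 4
Maximum = 4.
Difference = 13 − 4 = 9.

9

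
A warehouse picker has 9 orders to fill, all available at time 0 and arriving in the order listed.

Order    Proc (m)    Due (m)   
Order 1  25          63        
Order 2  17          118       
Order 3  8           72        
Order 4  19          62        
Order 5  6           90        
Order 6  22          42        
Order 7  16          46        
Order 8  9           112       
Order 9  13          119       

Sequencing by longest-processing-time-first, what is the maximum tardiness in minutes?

57

LPT (decreasing processing time): Order 1 Order 6 Order 4 Order 2 Order 7 Order 9 Order 8 Order 3 Order 5.
Order 1: 0→25, due 63, tardiness 0
Order 6: 25→47, due 42, tardiness 5
Order 4: 47→66, due 62, tardiness 4
Order 2: 66→83, due 118, tardiness 0
Order 7: 83→99, due 46, tardiness 53
Order 9: 99→112, due 119, tardiness 0
Order 8: 112→121, due 112, tardiness 9
Order 3: 121→129, due 72, tardiness 57
Order 5: 129→135, due 90, tardiness 45
Maximum = 57.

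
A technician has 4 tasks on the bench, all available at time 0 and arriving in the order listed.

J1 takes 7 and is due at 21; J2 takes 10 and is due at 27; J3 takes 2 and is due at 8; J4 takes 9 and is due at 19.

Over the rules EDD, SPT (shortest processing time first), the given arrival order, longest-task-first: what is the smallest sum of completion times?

57

EDD (increasing due date): J3 J4 J1 J2.
J3: 0→2
J4: 2→11
J1: 11→18
J2: 18→28
Sum = 2+11+18+28 = 59.
SPT (increasing processing time): J3 J1 J4 J2.
J3: 0→2
J1: 2→9
J4: 9→18
J2: 18→28
Sum = 2+9+18+28 = 57.
FIFO (arrival order): J1 J2 J3 J4.
J1: 0→7
J2: 7→17
J3: 17→19
J4: 19→28
Sum = 7+17+19+28 = 71.
LPT (decreasing processing time): J2 J4 J1 J3.
J2: 0→10
J4: 10→19
J1: 19→26
J3: 26→28
Sum = 10+19+26+28 = 83.
EDD 59, SPT 57, FIFO 71, LPT 83 → minimum 57.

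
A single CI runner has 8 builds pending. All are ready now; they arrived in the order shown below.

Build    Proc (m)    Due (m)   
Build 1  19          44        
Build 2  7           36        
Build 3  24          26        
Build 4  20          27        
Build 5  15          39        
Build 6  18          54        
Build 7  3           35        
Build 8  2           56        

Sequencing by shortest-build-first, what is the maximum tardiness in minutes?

SPT (increasing processing time): Build 8 Build 7 Build 2 Build 5 Build 6 Build 1 Build 4 Build 3.
Build 8: 0→2, due 56, tardiness 0
Build 7: 2→5, due 35, tardiness 0
Build 2: 5→12, due 36, tardiness 0
Build 5: 12→27, due 39, tardiness 0
Build 6: 27→45, due 54, tardiness 0
Build 1: 45→64, due 44, tardiness 20
Build 4: 64→84, due 27, tardiness 57
Build 3: 84→108, due 26, tardiness 82
Maximum = 82.

82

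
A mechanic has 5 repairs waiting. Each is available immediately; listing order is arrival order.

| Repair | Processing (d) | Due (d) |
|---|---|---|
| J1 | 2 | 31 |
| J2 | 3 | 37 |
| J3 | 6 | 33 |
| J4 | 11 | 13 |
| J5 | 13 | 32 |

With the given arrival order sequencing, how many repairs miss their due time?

FIFO (arrival order): J1 J2 J3 J4 J5.
J1: 0→2, due 31, tardiness 0
J2: 2→5, due 37, tardiness 0
J3: 5→11, due 33, tardiness 0
J4: 11→22, due 13, tardiness 9
J5: 22→35, due 32, tardiness 3
Late repairs: 2.

2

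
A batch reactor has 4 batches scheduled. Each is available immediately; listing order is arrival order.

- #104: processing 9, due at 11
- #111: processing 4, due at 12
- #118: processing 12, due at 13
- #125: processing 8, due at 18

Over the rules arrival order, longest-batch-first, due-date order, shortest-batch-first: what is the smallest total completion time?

70

FIFO (arrival order): #104 #111 #118 #125.
#104: 0→9
#111: 9→13
#118: 13→25
#125: 25→33
Sum = 9+13+25+33 = 80.
LPT (decreasing processing time): #118 #104 #125 #111.
#118: 0→12
#104: 12→21
#125: 21→29
#111: 29→33
Sum = 12+21+29+33 = 95.
EDD (increasing due date): #104 #111 #118 #125.
#104: 0→9
#111: 9→13
#118: 13→25
#125: 25→33
Sum = 9+13+25+33 = 80.
SPT (increasing processing time): #111 #125 #104 #118.
#111: 0→4
#125: 4→12
#104: 12→21
#118: 21→33
Sum = 4+12+21+33 = 70.
FIFO 80, LPT 95, EDD 80, SPT 70 → minimum 70.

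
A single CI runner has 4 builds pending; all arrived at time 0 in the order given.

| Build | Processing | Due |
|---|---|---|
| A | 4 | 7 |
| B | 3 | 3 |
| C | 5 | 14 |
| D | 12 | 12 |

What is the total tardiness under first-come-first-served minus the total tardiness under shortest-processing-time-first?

4

FIFO (arrival order): A B C D.
A: 0→4, due 7, tardiness 0
B: 4→7, due 3, tardiness 4
C: 7→12, due 14, tardiness 0
D: 12→24, due 12, tardiness 12
Sum = 0+4+0+12 = 16.
SPT (increasing processing time): B A C D.
B: 0→3, due 3, tardiness 0
A: 3→7, due 7, tardiness 0
C: 7→12, due 14, tardiness 0
D: 12→24, due 12, tardiness 12
Sum = 0+0+0+12 = 12.
Difference = 16 − 12 = 4.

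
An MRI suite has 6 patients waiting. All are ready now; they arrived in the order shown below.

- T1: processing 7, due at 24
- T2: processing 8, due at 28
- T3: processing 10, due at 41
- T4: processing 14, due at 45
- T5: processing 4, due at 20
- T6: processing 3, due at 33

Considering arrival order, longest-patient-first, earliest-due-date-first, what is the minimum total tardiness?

1

FIFO (arrival order): T1 T2 T3 T4 T5 T6.
T1: 0→7, due 24, tardiness 0
T2: 7→15, due 28, tardiness 0
T3: 15→25, due 41, tardiness 0
T4: 25→39, due 45, tardiness 0
T5: 39→43, due 20, tardiness 23
T6: 43→46, due 33, tardiness 13
Sum = 0+0+0+0+23+13 = 36.
LPT (decreasing processing time): T4 T3 T2 T1 T5 T6.
T4: 0→14, due 45, tardiness 0
T3: 14→24, due 41, tardiness 0
T2: 24→32, due 28, tardiness 4
T1: 32→39, due 24, tardiness 15
T5: 39→43, due 20, tardiness 23
T6: 43→46, due 33, tardiness 13
Sum = 0+0+4+15+23+13 = 55.
EDD (increasing due date): T5 T1 T2 T6 T3 T4.
T5: 0→4, due 20, tardiness 0
T1: 4→11, due 24, tardiness 0
T2: 11→19, due 28, tardiness 0
T6: 19→22, due 33, tardiness 0
T3: 22→32, due 41, tardiness 0
T4: 32→46, due 45, tardiness 1
Sum = 0+0+0+0+0+1 = 1.
FIFO 36, LPT 55, EDD 1 → minimum 1.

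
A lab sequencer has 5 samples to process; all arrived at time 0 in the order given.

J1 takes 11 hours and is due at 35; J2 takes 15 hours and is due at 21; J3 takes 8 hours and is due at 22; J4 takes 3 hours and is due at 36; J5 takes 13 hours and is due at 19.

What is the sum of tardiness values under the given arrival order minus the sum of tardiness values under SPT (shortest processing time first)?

4

FIFO (arrival order): J1 J2 J3 J4 J5.
J1: 0→11, due 35, tardiness 0
J2: 11→26, due 21, tardiness 5
J3: 26→34, due 22, tardiness 12
J4: 34→37, due 36, tardiness 1
J5: 37→50, due 19, tardiness 31
Sum = 0+5+12+1+31 = 49.
SPT (increasing processing time): J4 J3 J1 J5 J2.
J4: 0→3, due 36, tardiness 0
J3: 3→11, due 22, tardiness 0
J1: 11→22, due 35, tardiness 0
J5: 22→35, due 19, tardiness 16
J2: 35→50, due 21, tardiness 29
Sum = 0+0+0+16+29 = 45.
Difference = 49 − 45 = 4.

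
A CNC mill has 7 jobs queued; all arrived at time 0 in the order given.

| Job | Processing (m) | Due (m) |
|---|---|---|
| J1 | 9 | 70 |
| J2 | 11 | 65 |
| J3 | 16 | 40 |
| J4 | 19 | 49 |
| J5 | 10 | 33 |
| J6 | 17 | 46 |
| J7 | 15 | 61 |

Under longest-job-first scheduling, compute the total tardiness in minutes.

113

LPT (decreasing processing time): J4 J6 J3 J7 J2 J5 J1.
J4: 0→19, due 49, tardiness 0
J6: 19→36, due 46, tardiness 0
J3: 36→52, due 40, tardiness 12
J7: 52→67, due 61, tardiness 6
J2: 67→78, due 65, tardiness 13
J5: 78→88, due 33, tardiness 55
J1: 88→97, due 70, tardiness 27
Sum = 0+0+12+6+13+55+27 = 113.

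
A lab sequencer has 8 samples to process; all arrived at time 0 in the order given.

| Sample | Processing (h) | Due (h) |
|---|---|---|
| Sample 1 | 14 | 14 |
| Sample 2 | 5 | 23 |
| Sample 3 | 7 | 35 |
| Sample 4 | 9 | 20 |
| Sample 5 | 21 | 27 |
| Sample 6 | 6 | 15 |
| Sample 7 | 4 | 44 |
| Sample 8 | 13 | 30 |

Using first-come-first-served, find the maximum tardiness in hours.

FIFO (arrival order): Sample 1 Sample 2 Sample 3 Sample 4 Sample 5 Sample 6 Sample 7 Sample 8.
Sample 1: 0→14, due 14, tardiness 0
Sample 2: 14→19, due 23, tardiness 0
Sample 3: 19→26, due 35, tardiness 0
Sample 4: 26→35, due 20, tardiness 15
Sample 5: 35→56, due 27, tardiness 29
Sample 6: 56→62, due 15, tardiness 47
Sample 7: 62→66, due 44, tardiness 22
Sample 8: 66→79, due 30, tardiness 49
Maximum = 49.

49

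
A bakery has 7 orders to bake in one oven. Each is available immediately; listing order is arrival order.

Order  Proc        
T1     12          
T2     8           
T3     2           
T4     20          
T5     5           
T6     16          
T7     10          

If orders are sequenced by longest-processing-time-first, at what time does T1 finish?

48

LPT (decreasing processing time): T4 T6 T1 T7 T2 T5 T3.
T4: 0→20
T6: 20→36
T1: 36→48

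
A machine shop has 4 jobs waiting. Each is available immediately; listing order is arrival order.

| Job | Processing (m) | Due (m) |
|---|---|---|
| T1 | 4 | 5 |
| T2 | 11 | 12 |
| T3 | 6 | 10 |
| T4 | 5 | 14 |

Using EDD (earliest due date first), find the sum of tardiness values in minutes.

EDD (increasing due date): T1 T3 T2 T4.
T1: 0→4, due 5, tardiness 0
T3: 4→10, due 10, tardiness 0
T2: 10→21, due 12, tardiness 9
T4: 21→26, due 14, tardiness 12
Sum = 0+0+9+12 = 21.

21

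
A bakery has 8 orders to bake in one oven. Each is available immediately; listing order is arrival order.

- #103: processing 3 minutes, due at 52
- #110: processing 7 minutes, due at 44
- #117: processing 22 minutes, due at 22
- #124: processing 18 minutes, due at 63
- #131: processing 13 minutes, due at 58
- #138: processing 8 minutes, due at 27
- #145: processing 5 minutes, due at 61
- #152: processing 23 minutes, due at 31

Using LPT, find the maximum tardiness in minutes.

57

LPT (decreasing processing time): #152 #117 #124 #131 #138 #110 #145 #103.
#152: 0→23, due 31, tardiness 0
#117: 23→45, due 22, tardiness 23
#124: 45→63, due 63, tardiness 0
#131: 63→76, due 58, tardiness 18
#138: 76→84, due 27, tardiness 57
#110: 84→91, due 44, tardiness 47
#145: 91→96, due 61, tardiness 35
#103: 96→99, due 52, tardiness 47
Maximum = 57.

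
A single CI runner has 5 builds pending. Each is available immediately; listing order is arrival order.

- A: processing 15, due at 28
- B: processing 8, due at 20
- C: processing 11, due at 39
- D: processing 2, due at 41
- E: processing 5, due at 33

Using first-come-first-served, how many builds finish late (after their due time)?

2

FIFO (arrival order): A B C D E.
A: 0→15, due 28, tardiness 0
B: 15→23, due 20, tardiness 3
C: 23→34, due 39, tardiness 0
D: 34→36, due 41, tardiness 0
E: 36→41, due 33, tardiness 8
Late builds: 2.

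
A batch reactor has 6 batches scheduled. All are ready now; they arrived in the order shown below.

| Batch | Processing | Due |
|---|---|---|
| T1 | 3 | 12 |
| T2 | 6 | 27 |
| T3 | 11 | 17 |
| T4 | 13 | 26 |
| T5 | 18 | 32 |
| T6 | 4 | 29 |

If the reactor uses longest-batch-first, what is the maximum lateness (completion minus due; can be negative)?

LPT (decreasing processing time): T5 T4 T3 T2 T6 T1.
T5: 0→18, due 32, lateness -14
T4: 18→31, due 26, lateness 5
T3: 31→42, due 17, lateness 25
T2: 42→48, due 27, lateness 21
T6: 48→52, due 29, lateness 23
T1: 52→55, due 12, lateness 43
Maximum = 43.

43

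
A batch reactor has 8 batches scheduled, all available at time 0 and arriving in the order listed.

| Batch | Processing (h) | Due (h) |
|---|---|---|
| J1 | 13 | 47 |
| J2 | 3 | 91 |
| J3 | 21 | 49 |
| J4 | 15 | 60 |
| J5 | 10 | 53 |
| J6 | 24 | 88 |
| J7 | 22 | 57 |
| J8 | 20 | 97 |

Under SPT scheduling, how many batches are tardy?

SPT (increasing processing time): J2 J5 J1 J4 J8 J3 J7 J6.
J2: 0→3, due 91, tardiness 0
J5: 3→13, due 53, tardiness 0
J1: 13→26, due 47, tardiness 0
J4: 26→41, due 60, tardiness 0
J8: 41→61, due 97, tardiness 0
J3: 61→82, due 49, tardiness 33
J7: 82→104, due 57, tardiness 47
J6: 104→128, due 88, tardiness 40
Late batches: 3.

3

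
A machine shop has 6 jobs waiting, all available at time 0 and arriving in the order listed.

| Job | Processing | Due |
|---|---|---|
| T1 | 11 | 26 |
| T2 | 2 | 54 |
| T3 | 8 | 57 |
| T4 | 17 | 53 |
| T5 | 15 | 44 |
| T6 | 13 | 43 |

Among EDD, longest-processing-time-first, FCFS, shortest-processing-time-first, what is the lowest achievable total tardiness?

16

EDD (increasing due date): T1 T6 T5 T4 T2 T3.
T1: 0→11, due 26, tardiness 0
T6: 11→24, due 43, tardiness 0
T5: 24→39, due 44, tardiness 0
T4: 39→56, due 53, tardiness 3
T2: 56→58, due 54, tardiness 4
T3: 58→66, due 57, tardiness 9
Sum = 0+0+0+3+4+9 = 16.
LPT (decreasing processing time): T4 T5 T6 T1 T3 T2.
T4: 0→17, due 53, tardiness 0
T5: 17→32, due 44, tardiness 0
T6: 32→45, due 43, tardiness 2
T1: 45→56, due 26, tardiness 30
T3: 56→64, due 57, tardiness 7
T2: 64→66, due 54, tardiness 12
Sum = 0+0+2+30+7+12 = 51.
FIFO (arrival order): T1 T2 T3 T4 T5 T6.
T1: 0→11, due 26, tardiness 0
T2: 11→13, due 54, tardiness 0
T3: 13→21, due 57, tardiness 0
T4: 21→38, due 53, tardiness 0
T5: 38→53, due 44, tardiness 9
T6: 53→66, due 43, tardiness 23
Sum = 0+0+0+0+9+23 = 32.
SPT (increasing processing time): T2 T3 T1 T6 T5 T4.
T2: 0→2, due 54, tardiness 0
T3: 2→10, due 57, tardiness 0
T1: 10→21, due 26, tardiness 0
T6: 21→34, due 43, tardiness 0
T5: 34→49, due 44, tardiness 5
T4: 49→66, due 53, tardiness 13
Sum = 0+0+0+0+5+13 = 18.
EDD 16, LPT 51, FIFO 32, SPT 18 → minimum 16.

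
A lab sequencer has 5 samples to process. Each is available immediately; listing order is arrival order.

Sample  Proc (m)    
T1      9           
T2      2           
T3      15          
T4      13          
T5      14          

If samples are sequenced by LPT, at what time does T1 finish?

51

LPT (decreasing processing time): T3 T5 T4 T1 T2.
T3: 0→15
T5: 15→29
T4: 29→42
T1: 42→51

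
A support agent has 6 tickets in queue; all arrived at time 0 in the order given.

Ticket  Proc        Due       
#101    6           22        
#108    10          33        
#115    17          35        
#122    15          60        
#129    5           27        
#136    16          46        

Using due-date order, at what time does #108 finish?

EDD (increasing due date): #101 #129 #108 #115 #136 #122.
#101: 0→6
#129: 6→11
#108: 11→21

21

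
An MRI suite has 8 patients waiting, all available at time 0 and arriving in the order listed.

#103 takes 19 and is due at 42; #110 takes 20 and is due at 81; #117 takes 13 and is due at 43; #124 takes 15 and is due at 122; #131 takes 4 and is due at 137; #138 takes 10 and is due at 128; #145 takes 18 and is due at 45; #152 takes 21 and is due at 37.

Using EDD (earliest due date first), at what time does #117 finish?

EDD (increasing due date): #152 #103 #117 #145 #110 #124 #138 #131.
#152: 0→21
#103: 21→40
#117: 40→53

53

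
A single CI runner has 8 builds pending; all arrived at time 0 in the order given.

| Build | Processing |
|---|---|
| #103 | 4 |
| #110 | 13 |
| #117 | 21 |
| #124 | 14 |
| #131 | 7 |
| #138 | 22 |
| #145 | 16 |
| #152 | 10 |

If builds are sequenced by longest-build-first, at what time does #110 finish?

LPT (decreasing processing time): #138 #117 #145 #124 #110 #152 #131 #103.
#138: 0→22
#117: 22→43
#145: 43→59
#124: 59→73
#110: 73→86

86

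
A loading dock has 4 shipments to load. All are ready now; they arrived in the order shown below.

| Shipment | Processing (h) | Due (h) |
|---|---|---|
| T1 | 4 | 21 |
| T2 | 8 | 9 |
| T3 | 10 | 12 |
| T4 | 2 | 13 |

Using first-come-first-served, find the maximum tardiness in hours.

11

FIFO (arrival order): T1 T2 T3 T4.
T1: 0→4, due 21, tardiness 0
T2: 4→12, due 9, tardiness 3
T3: 12→22, due 12, tardiness 10
T4: 22→24, due 13, tardiness 11
Maximum = 11.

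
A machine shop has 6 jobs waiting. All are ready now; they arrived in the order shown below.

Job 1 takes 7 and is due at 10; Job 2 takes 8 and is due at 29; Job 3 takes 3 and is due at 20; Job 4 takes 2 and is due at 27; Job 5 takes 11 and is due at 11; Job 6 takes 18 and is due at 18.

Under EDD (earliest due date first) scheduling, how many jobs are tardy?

EDD (increasing due date): Job 1 Job 5 Job 6 Job 3 Job 4 Job 2.
Job 1: 0→7, due 10, tardiness 0
Job 5: 7→18, due 11, tardiness 7
Job 6: 18→36, due 18, tardiness 18
Job 3: 36→39, due 20, tardiness 19
Job 4: 39→41, due 27, tardiness 14
Job 2: 41→49, due 29, tardiness 20
Late jobs: 5.

5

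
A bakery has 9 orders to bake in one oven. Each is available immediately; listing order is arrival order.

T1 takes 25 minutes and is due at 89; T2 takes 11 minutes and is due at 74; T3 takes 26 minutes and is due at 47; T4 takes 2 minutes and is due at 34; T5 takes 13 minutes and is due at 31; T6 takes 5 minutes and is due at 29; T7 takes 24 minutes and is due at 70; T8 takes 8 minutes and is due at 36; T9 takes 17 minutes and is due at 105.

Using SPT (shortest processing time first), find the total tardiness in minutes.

118

SPT (increasing processing time): T4 T6 T8 T2 T5 T9 T7 T1 T3.
T4: 0→2, due 34, tardiness 0
T6: 2→7, due 29, tardiness 0
T8: 7→15, due 36, tardiness 0
T2: 15→26, due 74, tardiness 0
T5: 26→39, due 31, tardiness 8
T9: 39→56, due 105, tardiness 0
T7: 56→80, due 70, tardiness 10
T1: 80→105, due 89, tardiness 16
T3: 105→131, due 47, tardiness 84
Sum = 0+0+0+0+8+0+10+16+84 = 118.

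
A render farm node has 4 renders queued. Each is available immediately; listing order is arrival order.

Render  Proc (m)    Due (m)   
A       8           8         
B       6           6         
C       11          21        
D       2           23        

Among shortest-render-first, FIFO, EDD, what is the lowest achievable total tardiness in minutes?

14

SPT (increasing processing time): D B A C.
D: 0→2, due 23, tardiness 0
B: 2→8, due 6, tardiness 2
A: 8→16, due 8, tardiness 8
C: 16→27, due 21, tardiness 6
Sum = 0+2+8+6 = 16.
FIFO (arrival order): A B C D.
A: 0→8, due 8, tardiness 0
B: 8→14, due 6, tardiness 8
C: 14→25, due 21, tardiness 4
D: 25→27, due 23, tardiness 4
Sum = 0+8+4+4 = 16.
EDD (increasing due date): B A C D.
B: 0→6, due 6, tardiness 0
A: 6→14, due 8, tardiness 6
C: 14→25, due 21, tardiness 4
D: 25→27, due 23, tardiness 4
Sum = 0+6+4+4 = 14.
SPT 16, FIFO 16, EDD 14 → minimum 14.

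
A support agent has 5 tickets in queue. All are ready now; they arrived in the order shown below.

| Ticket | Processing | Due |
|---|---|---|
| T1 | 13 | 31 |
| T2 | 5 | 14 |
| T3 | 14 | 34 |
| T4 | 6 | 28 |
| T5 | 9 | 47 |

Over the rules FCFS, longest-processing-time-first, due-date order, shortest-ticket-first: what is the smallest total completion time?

116

FIFO (arrival order): T1 T2 T3 T4 T5.
T1: 0→13
T2: 13→18
T3: 18→32
T4: 32→38
T5: 38→47
Sum = 13+18+32+38+47 = 148.
LPT (decreasing processing time): T3 T1 T5 T4 T2.
T3: 0→14
T1: 14→27
T5: 27→36
T4: 36→42
T2: 42→47
Sum = 14+27+36+42+47 = 166.
EDD (increasing due date): T2 T4 T1 T3 T5.
T2: 0→5
T4: 5→11
T1: 11→24
T3: 24→38
T5: 38→47
Sum = 5+11+24+38+47 = 125.
SPT (increasing processing time): T2 T4 T5 T1 T3.
T2: 0→5
T4: 5→11
T5: 11→20
T1: 20→33
T3: 33→47
Sum = 5+11+20+33+47 = 116.
FIFO 148, LPT 166, EDD 125, SPT 116 → minimum 116.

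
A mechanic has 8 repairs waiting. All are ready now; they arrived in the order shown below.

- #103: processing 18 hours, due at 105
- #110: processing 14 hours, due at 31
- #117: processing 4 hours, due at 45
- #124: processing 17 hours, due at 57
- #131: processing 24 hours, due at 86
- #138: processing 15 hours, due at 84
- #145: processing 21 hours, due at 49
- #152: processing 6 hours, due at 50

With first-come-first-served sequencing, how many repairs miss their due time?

FIFO (arrival order): #103 #110 #117 #124 #131 #138 #145 #152.
#103: 0→18, due 105, tardiness 0
#110: 18→32, due 31, tardiness 1
#117: 32→36, due 45, tardiness 0
#124: 36→53, due 57, tardiness 0
#131: 53→77, due 86, tardiness 0
#138: 77→92, due 84, tardiness 8
#145: 92→113, due 49, tardiness 64
#152: 113→119, due 50, tardiness 69
Late repairs: 4.

4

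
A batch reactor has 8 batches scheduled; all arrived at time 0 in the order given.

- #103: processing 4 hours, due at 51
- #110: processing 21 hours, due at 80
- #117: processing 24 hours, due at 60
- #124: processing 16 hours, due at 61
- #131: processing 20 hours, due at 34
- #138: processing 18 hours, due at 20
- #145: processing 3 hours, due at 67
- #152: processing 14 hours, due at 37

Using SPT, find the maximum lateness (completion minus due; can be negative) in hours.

60

SPT (increasing processing time): #145 #103 #152 #124 #138 #131 #110 #117.
#145: 0→3, due 67, lateness -64
#103: 3→7, due 51, lateness -44
#152: 7→21, due 37, lateness -16
#124: 21→37, due 61, lateness -24
#138: 37→55, due 20, lateness 35
#131: 55→75, due 34, lateness 41
#110: 75→96, due 80, lateness 16
#117: 96→120, due 60, lateness 60
Maximum = 60.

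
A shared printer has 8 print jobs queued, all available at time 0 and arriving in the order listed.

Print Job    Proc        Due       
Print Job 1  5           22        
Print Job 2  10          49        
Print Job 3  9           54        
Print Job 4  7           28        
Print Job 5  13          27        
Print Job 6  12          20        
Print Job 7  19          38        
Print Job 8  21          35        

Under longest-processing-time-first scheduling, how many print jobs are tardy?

LPT (decreasing processing time): Print Job 8 Print Job 7 Print Job 5 Print Job 6 Print Job 2 Print Job 3 Print Job 4 Print Job 1.
Print Job 8: 0→21, due 35, tardiness 0
Print Job 7: 21→40, due 38, tardiness 2
Print Job 5: 40→53, due 27, tardiness 26
Print Job 6: 53→65, due 20, tardiness 45
Print Job 2: 65→75, due 49, tardiness 26
Print Job 3: 75→84, due 54, tardiness 30
Print Job 4: 84→91, due 28, tardiness 63
Print Job 1: 91→96, due 22, tardiness 74
Late print jobs: 7.

7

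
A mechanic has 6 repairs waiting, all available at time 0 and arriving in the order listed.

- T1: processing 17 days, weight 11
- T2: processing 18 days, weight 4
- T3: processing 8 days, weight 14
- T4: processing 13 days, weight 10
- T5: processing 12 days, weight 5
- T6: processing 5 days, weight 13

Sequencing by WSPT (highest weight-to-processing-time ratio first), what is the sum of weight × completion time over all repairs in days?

WSPT (decreasing weight/processing-time ratio): T6 T3 T4 T1 T5 T2.
T6: finishes 5, weight 13, w·C = 65
T3: finishes 13, weight 14, w·C = 182
T4: finishes 26, weight 10, w·C = 260
T1: finishes 43, weight 11, w·C = 473
T5: finishes 55, weight 5, w·C = 275
T2: finishes 73, weight 4, w·C = 292
Sum = 65+182+260+473+275+292 = 1547.

1547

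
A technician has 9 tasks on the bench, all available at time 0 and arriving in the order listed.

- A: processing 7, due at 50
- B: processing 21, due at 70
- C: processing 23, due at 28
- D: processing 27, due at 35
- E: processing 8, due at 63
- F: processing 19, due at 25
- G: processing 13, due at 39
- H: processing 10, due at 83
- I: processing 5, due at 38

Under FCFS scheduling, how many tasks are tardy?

FIFO (arrival order): A B C D E F G H I.
A: 0→7, due 50, tardiness 0
B: 7→28, due 70, tardiness 0
C: 28→51, due 28, tardiness 23
D: 51→78, due 35, tardiness 43
E: 78→86, due 63, tardiness 23
F: 86→105, due 25, tardiness 80
G: 105→118, due 39, tardiness 79
H: 118→128, due 83, tardiness 45
I: 128→133, due 38, tardiness 95
Late tasks: 7.

7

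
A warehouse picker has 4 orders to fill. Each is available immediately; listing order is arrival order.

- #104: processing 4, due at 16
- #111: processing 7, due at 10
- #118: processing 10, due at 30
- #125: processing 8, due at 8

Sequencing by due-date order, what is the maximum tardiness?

5

EDD (increasing due date): #125 #111 #104 #118.
#125: 0→8, due 8, tardiness 0
#111: 8→15, due 10, tardiness 5
#104: 15→19, due 16, tardiness 3
#118: 19→29, due 30, tardiness 0
Maximum = 5.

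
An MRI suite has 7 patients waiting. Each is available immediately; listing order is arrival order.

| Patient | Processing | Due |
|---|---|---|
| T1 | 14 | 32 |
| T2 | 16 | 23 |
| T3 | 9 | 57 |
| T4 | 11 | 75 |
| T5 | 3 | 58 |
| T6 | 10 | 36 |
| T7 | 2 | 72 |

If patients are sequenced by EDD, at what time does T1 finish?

30

EDD (increasing due date): T2 T1 T6 T3 T5 T7 T4.
T2: 0→16
T1: 16→30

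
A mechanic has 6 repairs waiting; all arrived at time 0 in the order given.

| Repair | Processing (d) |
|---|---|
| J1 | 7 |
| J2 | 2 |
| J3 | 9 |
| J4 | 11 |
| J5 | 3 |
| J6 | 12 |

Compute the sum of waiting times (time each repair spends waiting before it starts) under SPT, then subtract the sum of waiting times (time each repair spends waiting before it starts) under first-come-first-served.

-23

SPT (increasing processing time): J2 J5 J1 J3 J4 J6.
J2: waits 0, runs 0→2
J5: waits 2, runs 2→5
J1: waits 5, runs 5→12
J3: waits 12, runs 12→21
J4: waits 21, runs 21→32
J6: waits 32, runs 32→44
Sum = 0+2+5+12+21+32 = 72.
FIFO (arrival order): J1 J2 J3 J4 J5 J6.
J1: waits 0, runs 0→7
J2: waits 7, runs 7→9
J3: waits 9, runs 9→18
J4: waits 18, runs 18→29
J5: waits 29, runs 29→32
J6: waits 32, runs 32→44
Sum = 0+7+9+18+29+32 = 95.
Difference = 72 − 95 = -23.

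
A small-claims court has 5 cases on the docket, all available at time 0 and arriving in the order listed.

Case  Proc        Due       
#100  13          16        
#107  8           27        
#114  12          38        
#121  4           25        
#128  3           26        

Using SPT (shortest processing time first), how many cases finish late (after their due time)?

SPT (increasing processing time): #128 #121 #107 #114 #100.
#128: 0→3, due 26, tardiness 0
#121: 3→7, due 25, tardiness 0
#107: 7→15, due 27, tardiness 0
#114: 15→27, due 38, tardiness 0
#100: 27→40, due 16, tardiness 24
Late cases: 1.

1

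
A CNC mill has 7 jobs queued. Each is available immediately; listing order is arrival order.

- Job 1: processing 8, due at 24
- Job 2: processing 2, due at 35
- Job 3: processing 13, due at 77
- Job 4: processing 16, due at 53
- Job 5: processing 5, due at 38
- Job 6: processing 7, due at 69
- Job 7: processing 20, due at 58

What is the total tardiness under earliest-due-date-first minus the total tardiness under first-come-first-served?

-19

EDD (increasing due date): Job 1 Job 2 Job 5 Job 4 Job 7 Job 6 Job 3.
Job 1: 0→8, due 24, tardiness 0
Job 2: 8→10, due 35, tardiness 0
Job 5: 10→15, due 38, tardiness 0
Job 4: 15→31, due 53, tardiness 0
Job 7: 31→51, due 58, tardiness 0
Job 6: 51→58, due 69, tardiness 0
Job 3: 58→71, due 77, tardiness 0
Sum = 0+0+0+0+0+0+0 = 0.
FIFO (arrival order): Job 1 Job 2 Job 3 Job 4 Job 5 Job 6 Job 7.
Job 1: 0→8, due 24, tardiness 0
Job 2: 8→10, due 35, tardiness 0
Job 3: 10→23, due 77, tardiness 0
Job 4: 23→39, due 53, tardiness 0
Job 5: 39→44, due 38, tardiness 6
Job 6: 44→51, due 69, tardiness 0
Job 7: 51→71, due 58, tardiness 13
Sum = 0+0+0+0+6+0+13 = 19.
Difference = 0 − 19 = -19.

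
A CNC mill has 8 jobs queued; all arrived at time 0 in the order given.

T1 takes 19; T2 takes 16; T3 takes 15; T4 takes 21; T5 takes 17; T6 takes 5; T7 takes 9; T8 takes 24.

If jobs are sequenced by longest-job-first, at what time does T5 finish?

81

LPT (decreasing processing time): T8 T4 T1 T5 T2 T3 T7 T6.
T8: 0→24
T4: 24→45
T1: 45→64
T5: 64→81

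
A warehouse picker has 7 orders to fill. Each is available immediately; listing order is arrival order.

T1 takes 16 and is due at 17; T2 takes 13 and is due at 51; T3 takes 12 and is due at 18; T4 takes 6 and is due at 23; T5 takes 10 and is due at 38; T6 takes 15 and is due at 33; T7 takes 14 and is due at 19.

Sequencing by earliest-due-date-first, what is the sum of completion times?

EDD (increasing due date): T1 T3 T7 T4 T6 T5 T2.
T1: 0→16
T3: 16→28
T7: 28→42
T4: 42→48
T6: 48→63
T5: 63→73
T2: 73→86
Sum = 16+28+42+48+63+73+86 = 356.

356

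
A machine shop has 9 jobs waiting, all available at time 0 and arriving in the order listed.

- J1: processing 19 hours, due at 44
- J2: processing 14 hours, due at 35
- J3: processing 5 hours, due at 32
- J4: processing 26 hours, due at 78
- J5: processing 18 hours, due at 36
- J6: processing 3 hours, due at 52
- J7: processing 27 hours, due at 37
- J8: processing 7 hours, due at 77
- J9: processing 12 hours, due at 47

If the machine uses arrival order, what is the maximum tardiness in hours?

FIFO (arrival order): J1 J2 J3 J4 J5 J6 J7 J8 J9.
J1: 0→19, due 44, tardiness 0
J2: 19→33, due 35, tardiness 0
J3: 33→38, due 32, tardiness 6
J4: 38→64, due 78, tardiness 0
J5: 64→82, due 36, tardiness 46
J6: 82→85, due 52, tardiness 33
J7: 85→112, due 37, tardiness 75
J8: 112→119, due 77, tardiness 42
J9: 119→131, due 47, tardiness 84
Maximum = 84.

84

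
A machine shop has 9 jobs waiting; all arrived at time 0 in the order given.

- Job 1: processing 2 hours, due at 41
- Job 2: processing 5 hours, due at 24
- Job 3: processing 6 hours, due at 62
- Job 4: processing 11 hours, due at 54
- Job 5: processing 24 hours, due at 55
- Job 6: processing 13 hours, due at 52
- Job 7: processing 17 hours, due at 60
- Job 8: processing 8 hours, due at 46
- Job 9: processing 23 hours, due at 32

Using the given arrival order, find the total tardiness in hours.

FIFO (arrival order): Job 1 Job 2 Job 3 Job 4 Job 5 Job 6 Job 7 Job 8 Job 9.
Job 1: 0→2, due 41, tardiness 0
Job 2: 2→7, due 24, tardiness 0
Job 3: 7→13, due 62, tardiness 0
Job 4: 13→24, due 54, tardiness 0
Job 5: 24→48, due 55, tardiness 0
Job 6: 48→61, due 52, tardiness 9
Job 7: 61→78, due 60, tardiness 18
Job 8: 78→86, due 46, tardiness 40
Job 9: 86→109, due 32, tardiness 77
Sum = 0+0+0+0+0+9+18+40+77 = 144.

144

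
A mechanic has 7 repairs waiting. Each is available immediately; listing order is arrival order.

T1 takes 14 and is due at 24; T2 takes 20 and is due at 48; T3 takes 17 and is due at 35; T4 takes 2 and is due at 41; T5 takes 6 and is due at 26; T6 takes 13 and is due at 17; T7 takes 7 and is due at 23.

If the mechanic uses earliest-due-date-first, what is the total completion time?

302

EDD (increasing due date): T6 T7 T1 T5 T3 T4 T2.
T6: 0→13
T7: 13→20
T1: 20→34
T5: 34→40
T3: 40→57
T4: 57→59
T2: 59→79
Sum = 13+20+34+40+57+59+79 = 302.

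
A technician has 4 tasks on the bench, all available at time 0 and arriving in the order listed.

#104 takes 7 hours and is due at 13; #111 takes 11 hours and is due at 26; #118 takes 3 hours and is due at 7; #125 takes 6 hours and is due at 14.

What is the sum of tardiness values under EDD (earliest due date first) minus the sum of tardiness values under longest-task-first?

-32

EDD (increasing due date): #118 #104 #125 #111.
#118: 0→3, due 7, tardiness 0
#104: 3→10, due 13, tardiness 0
#125: 10→16, due 14, tardiness 2
#111: 16→27, due 26, tardiness 1
Sum = 0+0+2+1 = 3.
LPT (decreasing processing time): #111 #104 #125 #118.
#111: 0→11, due 26, tardiness 0
#104: 11→18, due 13, tardiness 5
#125: 18→24, due 14, tardiness 10
#118: 24→27, due 7, tardiness 20
Sum = 0+5+10+20 = 35.
Difference = 3 − 35 = -32.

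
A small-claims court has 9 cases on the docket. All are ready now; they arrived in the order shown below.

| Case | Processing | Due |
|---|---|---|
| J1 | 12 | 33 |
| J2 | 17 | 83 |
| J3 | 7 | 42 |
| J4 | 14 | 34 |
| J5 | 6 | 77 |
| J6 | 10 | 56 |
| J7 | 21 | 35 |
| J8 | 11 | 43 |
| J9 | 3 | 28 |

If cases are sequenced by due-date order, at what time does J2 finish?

EDD (increasing due date): J9 J1 J4 J7 J3 J8 J6 J5 J2.
J9: 0→3
J1: 3→15
J4: 15→29
J7: 29→50
J3: 50→57
J8: 57→68
J6: 68→78
J5: 78→84
J2: 84→101

101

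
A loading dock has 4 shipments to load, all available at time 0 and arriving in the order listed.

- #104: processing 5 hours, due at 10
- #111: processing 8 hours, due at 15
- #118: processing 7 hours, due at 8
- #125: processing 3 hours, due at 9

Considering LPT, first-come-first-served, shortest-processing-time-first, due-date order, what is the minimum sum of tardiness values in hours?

LPT (decreasing processing time): #111 #118 #104 #125.
#111: 0→8, due 15, tardiness 0
#118: 8→15, due 8, tardiness 7
#104: 15→20, due 10, tardiness 10
#125: 20→23, due 9, tardiness 14
Sum = 0+7+10+14 = 31.
FIFO (arrival order): #104 #111 #118 #125.
#104: 0→5, due 10, tardiness 0
#111: 5→13, due 15, tardiness 0
#118: 13→20, due 8, tardiness 12
#125: 20→23, due 9, tardiness 14
Sum = 0+0+12+14 = 26.
SPT (increasing processing time): #125 #104 #118 #111.
#125: 0→3, due 9, tardiness 0
#104: 3→8, due 10, tardiness 0
#118: 8→15, due 8, tardiness 7
#111: 15→23, due 15, tardiness 8
Sum = 0+0+7+8 = 15.
EDD (increasing due date): #118 #125 #104 #111.
#118: 0→7, due 8, tardiness 0
#125: 7→10, due 9, tardiness 1
#104: 10→15, due 10, tardiness 5
#111: 15→23, due 15, tardiness 8
Sum = 0+1+5+8 = 14.
LPT 31, FIFO 26, SPT 15, EDD 14 → minimum 14.

14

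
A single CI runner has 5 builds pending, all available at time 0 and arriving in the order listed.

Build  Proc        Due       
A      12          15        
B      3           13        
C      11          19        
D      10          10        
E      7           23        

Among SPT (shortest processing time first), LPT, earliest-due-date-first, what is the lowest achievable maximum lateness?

20

SPT (increasing processing time): B E D C A.
B: 0→3, due 13, lateness -10
E: 3→10, due 23, lateness -13
D: 10→20, due 10, lateness 10
C: 20→31, due 19, lateness 12
A: 31→43, due 15, lateness 28
Maximum = 28.
LPT (decreasing processing time): A C D E B.
A: 0→12, due 15, lateness -3
C: 12→23, due 19, lateness 4
D: 23→33, due 10, lateness 23
E: 33→40, due 23, lateness 17
B: 40→43, due 13, lateness 30
Maximum = 30.
EDD (increasing due date): D B A C E.
D: 0→10, due 10, lateness 0
B: 10→13, due 13, lateness 0
A: 13→25, due 15, lateness 10
C: 25→36, due 19, lateness 17
E: 36→43, due 23, lateness 20
Maximum = 20.
SPT 28, LPT 30, EDD 20 → minimum 20.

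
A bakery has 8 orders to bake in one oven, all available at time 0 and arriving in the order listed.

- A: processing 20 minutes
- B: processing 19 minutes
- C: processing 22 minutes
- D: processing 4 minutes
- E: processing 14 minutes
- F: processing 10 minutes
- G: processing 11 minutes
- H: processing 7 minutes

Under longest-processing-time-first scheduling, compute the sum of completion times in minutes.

592

LPT (decreasing processing time): C A B E G F H D.
C: 0→22
A: 22→42
B: 42→61
E: 61→75
G: 75→86
F: 86→96
H: 96→103
D: 103→107
Sum = 22+42+61+75+86+96+103+107 = 592.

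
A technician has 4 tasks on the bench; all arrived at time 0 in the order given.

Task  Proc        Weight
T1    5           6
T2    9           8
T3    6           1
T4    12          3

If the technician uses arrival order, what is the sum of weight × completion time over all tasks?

258

FIFO (arrival order): T1 T2 T3 T4.
T1: finishes 5, weight 6, w·C = 30
T2: finishes 14, weight 8, w·C = 112
T3: finishes 20, weight 1, w·C = 20
T4: finishes 32, weight 3, w·C = 96
Sum = 30+112+20+96 = 258.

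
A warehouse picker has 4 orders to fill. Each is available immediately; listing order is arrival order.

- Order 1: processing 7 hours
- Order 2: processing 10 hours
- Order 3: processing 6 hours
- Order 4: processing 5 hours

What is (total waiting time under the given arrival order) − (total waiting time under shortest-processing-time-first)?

13

FIFO (arrival order): Order 1 Order 2 Order 3 Order 4.
Order 1: waits 0, runs 0→7
Order 2: waits 7, runs 7→17
Order 3: waits 17, runs 17→23
Order 4: waits 23, runs 23→28
Sum = 0+7+17+23 = 47.
SPT (increasing processing time): Order 4 Order 3 Order 1 Order 2.
Order 4: waits 0, runs 0→5
Order 3: waits 5, runs 5→11
Order 1: waits 11, runs 11→18
Order 2: waits 18, runs 18→28
Sum = 0+5+11+18 = 34.
Difference = 47 − 34 = 13.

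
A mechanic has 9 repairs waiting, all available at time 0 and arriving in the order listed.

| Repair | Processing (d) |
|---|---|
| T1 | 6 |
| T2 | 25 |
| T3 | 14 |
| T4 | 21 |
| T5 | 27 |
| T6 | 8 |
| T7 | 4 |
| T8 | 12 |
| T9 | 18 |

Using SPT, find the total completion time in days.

SPT (increasing processing time): T7 T1 T6 T8 T3 T9 T4 T2 T5.
T7: 0→4
T1: 4→10
T6: 10→18
T8: 18→30
T3: 30→44
T9: 44→62
T4: 62→83
T2: 83→108
T5: 108→135
Sum = 4+10+18+30+44+62+83+108+135 = 494.

494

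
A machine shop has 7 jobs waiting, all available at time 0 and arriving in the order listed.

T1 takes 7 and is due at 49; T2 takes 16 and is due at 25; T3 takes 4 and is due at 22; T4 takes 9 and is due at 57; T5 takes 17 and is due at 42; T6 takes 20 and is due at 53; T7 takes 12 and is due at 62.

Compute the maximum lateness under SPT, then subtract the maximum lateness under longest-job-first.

-31

SPT (increasing processing time): T3 T1 T4 T7 T2 T5 T6.
T3: 0→4, due 22, lateness -18
T1: 4→11, due 49, lateness -38
T4: 11→20, due 57, lateness -37
T7: 20→32, due 62, lateness -30
T2: 32→48, due 25, lateness 23
T5: 48→65, due 42, lateness 23
T6: 65→85, due 53, lateness 32
Maximum = 32.
LPT (decreasing processing time): T6 T5 T2 T7 T4 T1 T3.
T6: 0→20, due 53, lateness -33
T5: 20→37, due 42, lateness -5
T2: 37→53, due 25, lateness 28
T7: 53→65, due 62, lateness 3
T4: 65→74, due 57, lateness 17
T1: 74→81, due 49, lateness 32
T3: 81→85, due 22, lateness 63
Maximum = 63.
Difference = 32 − 63 = -31.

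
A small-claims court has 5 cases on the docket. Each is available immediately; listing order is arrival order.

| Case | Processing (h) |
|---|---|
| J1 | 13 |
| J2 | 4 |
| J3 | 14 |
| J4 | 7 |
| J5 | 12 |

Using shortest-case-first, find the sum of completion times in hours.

SPT (increasing processing time): J2 J4 J5 J1 J3.
J2: 0→4
J4: 4→11
J5: 11→23
J1: 23→36
J3: 36→50
Sum = 4+11+23+36+50 = 124.

124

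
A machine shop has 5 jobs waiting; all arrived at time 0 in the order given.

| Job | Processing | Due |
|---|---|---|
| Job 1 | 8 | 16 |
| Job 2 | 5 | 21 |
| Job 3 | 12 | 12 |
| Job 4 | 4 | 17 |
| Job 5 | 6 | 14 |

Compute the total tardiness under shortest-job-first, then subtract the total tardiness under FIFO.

SPT (increasing processing time): Job 4 Job 2 Job 5 Job 1 Job 3.
Job 4: 0→4, due 17, tardiness 0
Job 2: 4→9, due 21, tardiness 0
Job 5: 9→15, due 14, tardiness 1
Job 1: 15→23, due 16, tardiness 7
Job 3: 23→35, due 12, tardiness 23
Sum = 0+0+1+7+23 = 31.
FIFO (arrival order): Job 1 Job 2 Job 3 Job 4 Job 5.
Job 1: 0→8, due 16, tardiness 0
Job 2: 8→13, due 21, tardiness 0
Job 3: 13→25, due 12, tardiness 13
Job 4: 25→29, due 17, tardiness 12
Job 5: 29→35, due 14, tardiness 21
Sum = 0+0+13+12+21 = 46.
Difference = 31 − 46 = -15.

-15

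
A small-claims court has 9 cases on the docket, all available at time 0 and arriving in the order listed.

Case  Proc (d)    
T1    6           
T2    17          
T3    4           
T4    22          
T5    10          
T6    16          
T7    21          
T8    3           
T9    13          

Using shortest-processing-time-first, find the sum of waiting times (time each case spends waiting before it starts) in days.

293

SPT (increasing processing time): T8 T3 T1 T5 T9 T6 T2 T7 T4.
T8: waits 0, runs 0→3
T3: waits 3, runs 3→7
T1: waits 7, runs 7→13
T5: waits 13, runs 13→23
T9: waits 23, runs 23→36
T6: waits 36, runs 36→52
T2: waits 52, runs 52→69
T7: waits 69, runs 69→90
T4: waits 90, runs 90→112
Sum = 0+3+7+13+23+36+52+69+90 = 293.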